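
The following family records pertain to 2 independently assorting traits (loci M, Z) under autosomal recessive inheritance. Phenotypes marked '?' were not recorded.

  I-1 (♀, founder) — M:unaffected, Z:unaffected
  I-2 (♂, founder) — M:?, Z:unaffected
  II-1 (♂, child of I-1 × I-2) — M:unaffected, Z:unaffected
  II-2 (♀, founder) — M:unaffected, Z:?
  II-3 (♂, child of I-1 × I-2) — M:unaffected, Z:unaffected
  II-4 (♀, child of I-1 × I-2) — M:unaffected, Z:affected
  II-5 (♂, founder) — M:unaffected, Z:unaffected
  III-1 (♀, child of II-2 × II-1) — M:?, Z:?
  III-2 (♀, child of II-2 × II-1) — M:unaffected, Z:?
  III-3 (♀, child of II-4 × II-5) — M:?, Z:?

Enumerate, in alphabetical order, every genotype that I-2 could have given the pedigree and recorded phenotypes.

M/I-1 un ·: MM|Mm
M/I-2 ? ·: MM|Mm|mm
M/II-1 un I-1×I-2: MM|Mm
M/II-2 un ·: MM|Mm
M/II-3 un I-1×I-2: MM|Mm
M/II-4 un I-1×I-2: MM|Mm
M/II-5 un ·: MM|Mm
M/III-1 ? II-2×II-1: MM|Mm|mm
M/III-2 un II-2×II-1: MM|Mm
M/III-3 ? II-4×II-5: MM|Mm|mm
⇒ M over [I-1,I-2,II-1,II-2,II-3,II-4,II-5,III-1,III-2,III-3]: 835 consistent
Z/I-1 un ·: Zz
Z/I-2 un ·: Zz
Z/II-1 un I-1×I-2: ZZ|Zz
Z/II-2 ? ·: ZZ|Zz|zz
Z/II-3 un I-1×I-2: ZZ|Zz
Z/II-4 aff I-1×I-2: zz
Z/II-5 un ·: ZZ|Zz
Z/III-1 ? II-2×II-1: ZZ|Zz|zz
Z/III-2 ? II-2×II-1: ZZ|Zz|zz
Z/III-3 ? II-4×II-5: Zz|zz
⇒ Z over [I-1,I-2,II-1,II-2,II-3,II-4,II-5,III-1,III-2,III-3]: 138 consistent

I-2 ∈ {MM Zz, Mm Zz, mm Zz}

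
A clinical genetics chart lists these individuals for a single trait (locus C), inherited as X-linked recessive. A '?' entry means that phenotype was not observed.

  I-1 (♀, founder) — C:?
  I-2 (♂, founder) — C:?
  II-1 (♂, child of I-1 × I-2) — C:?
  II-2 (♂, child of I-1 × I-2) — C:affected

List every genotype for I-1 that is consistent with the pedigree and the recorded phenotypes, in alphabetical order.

I-1 ∈ {X^CX^c, X^cX^c}

C/I-1 ? ·: X^CX^c|X^cX^c
C/I-2 ? ·: X^CY|X^cY
C/II-1 ? I-1×I-2: X^CY|X^cY
C/II-2 aff I-1×I-2: X^cY
⇒ C over [I-1,I-2,II-1,II-2]: 6 consistent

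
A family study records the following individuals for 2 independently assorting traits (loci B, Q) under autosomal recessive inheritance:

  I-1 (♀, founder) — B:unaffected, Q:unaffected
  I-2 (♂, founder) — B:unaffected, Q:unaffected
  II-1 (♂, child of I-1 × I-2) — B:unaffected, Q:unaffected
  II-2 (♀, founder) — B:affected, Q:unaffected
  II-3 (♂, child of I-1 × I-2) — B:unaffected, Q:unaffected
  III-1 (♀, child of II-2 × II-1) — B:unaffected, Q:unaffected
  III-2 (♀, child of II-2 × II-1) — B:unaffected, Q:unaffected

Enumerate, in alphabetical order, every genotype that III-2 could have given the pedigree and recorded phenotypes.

B/I-1 un ·: BB|Bb
B/I-2 un ·: BB|Bb
B/II-1 un I-1×I-2: BB|Bb
B/II-2 aff ·: bb
B/II-3 un I-1×I-2: BB|Bb
B/III-1 un II-2×II-1: Bb
B/III-2 un II-2×II-1: Bb
⇒ B over [I-1,I-2,II-1,II-2,II-3,III-1,III-2]: 13 consistent
Q/I-1 un ·: QQ|Qq
Q/I-2 un ·: QQ|Qq
Q/II-1 un I-1×I-2: QQ|Qq
Q/II-2 un ·: QQ|Qq
Q/II-3 un I-1×I-2: QQ|Qq
Q/III-1 un II-2×II-1: QQ|Qq
Q/III-2 un II-2×II-1: QQ|Qq
⇒ Q over [I-1,I-2,II-1,II-2,II-3,III-1,III-2]: 83 consistent

III-2 ∈ {Bb QQ, Bb Qq}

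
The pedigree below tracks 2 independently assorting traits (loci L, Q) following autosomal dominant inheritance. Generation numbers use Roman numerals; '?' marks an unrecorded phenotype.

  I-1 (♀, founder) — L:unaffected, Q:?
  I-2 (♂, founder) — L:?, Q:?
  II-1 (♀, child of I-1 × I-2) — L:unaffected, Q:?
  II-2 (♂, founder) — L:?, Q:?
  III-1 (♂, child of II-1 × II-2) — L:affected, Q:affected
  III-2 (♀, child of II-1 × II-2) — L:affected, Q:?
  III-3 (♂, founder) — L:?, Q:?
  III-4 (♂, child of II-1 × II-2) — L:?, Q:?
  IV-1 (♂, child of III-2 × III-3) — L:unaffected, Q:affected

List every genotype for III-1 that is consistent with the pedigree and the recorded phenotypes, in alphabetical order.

III-1 ∈ {Ll QQ, Ll Qq}

L/I-1 un ·: ll
L/I-2 ? ·: ll|Ll
L/II-1 un I-1×I-2: ll
L/II-2 ? ·: Ll|LL
L/III-1 aff II-1×II-2: Ll
L/III-2 aff II-1×II-2: Ll
L/III-3 ? ·: ll|Ll
L/III-4 ? II-1×II-2: ll|Ll
L/IV-1 un III-2×III-3: ll
⇒ L over [I-1,I-2,II-1,II-2,III-1,III-2,III-3,III-4,IV-1]: 12 consistent
Q/I-1 ? ·: qq|Qq|QQ
Q/I-2 ? ·: qq|Qq|QQ
Q/II-1 ? I-1×I-2: qq|Qq|QQ
Q/II-2 ? ·: qq|Qq|QQ
Q/III-1 aff II-1×II-2: Qq|QQ
Q/III-2 ? II-1×II-2: qq|Qq|QQ
Q/III-3 ? ·: qq|Qq|QQ
Q/III-4 ? II-1×II-2: qq|Qq|QQ
Q/IV-1 aff III-2×III-3: Qq|QQ
⇒ Q over [I-1,I-2,II-1,II-2,III-1,III-2,III-3,III-4,IV-1]: 1068 consistent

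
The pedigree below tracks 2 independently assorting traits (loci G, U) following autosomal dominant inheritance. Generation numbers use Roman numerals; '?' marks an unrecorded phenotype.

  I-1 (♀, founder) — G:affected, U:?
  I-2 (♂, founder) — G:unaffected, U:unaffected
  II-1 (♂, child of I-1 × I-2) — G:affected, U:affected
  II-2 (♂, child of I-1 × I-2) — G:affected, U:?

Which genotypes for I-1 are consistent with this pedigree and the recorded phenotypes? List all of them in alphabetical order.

G/I-1 aff ·: Gg|GG
G/I-2 un ·: gg
G/II-1 aff I-1×I-2: Gg
G/II-2 aff I-1×I-2: Gg
⇒ G over [I-1,I-2,II-1,II-2]: 2 consistent
U/I-1 ? ·: Uu|UU
U/I-2 un ·: uu
U/II-1 aff I-1×I-2: Uu
U/II-2 ? I-1×I-2: uu|Uu
⇒ U over [I-1,I-2,II-1,II-2]: 3 consistent

I-1 ∈ {GG UU, GG Uu, Gg UU, Gg Uu}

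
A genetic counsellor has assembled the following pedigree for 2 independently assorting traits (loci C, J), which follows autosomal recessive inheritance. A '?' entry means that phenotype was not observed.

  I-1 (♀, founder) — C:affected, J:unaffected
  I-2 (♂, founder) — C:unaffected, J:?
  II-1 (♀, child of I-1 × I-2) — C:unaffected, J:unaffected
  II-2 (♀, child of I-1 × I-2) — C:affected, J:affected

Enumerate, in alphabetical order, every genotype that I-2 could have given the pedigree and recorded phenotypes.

C/I-1 aff ·: cc
C/I-2 un ·: Cc
C/II-1 un I-1×I-2: Cc
C/II-2 aff I-1×I-2: cc
⇒ C over [I-1,I-2,II-1,II-2]: 1 consistent
J/I-1 un ·: Jj
J/I-2 ? ·: Jj|jj
J/II-1 un I-1×I-2: JJ|Jj
J/II-2 aff I-1×I-2: jj
⇒ J over [I-1,I-2,II-1,II-2]: 3 consistent

I-2 ∈ {Cc Jj, Cc jj}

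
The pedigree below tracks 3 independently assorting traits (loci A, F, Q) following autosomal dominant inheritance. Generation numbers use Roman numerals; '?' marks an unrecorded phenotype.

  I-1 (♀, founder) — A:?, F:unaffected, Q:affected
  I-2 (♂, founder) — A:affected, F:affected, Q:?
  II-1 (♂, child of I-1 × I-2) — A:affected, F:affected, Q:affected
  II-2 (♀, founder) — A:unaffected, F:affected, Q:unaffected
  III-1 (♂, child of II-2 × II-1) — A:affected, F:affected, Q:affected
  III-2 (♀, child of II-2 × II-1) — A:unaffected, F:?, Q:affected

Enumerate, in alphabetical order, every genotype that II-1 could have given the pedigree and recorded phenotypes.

II-1 ∈ {Aa Ff QQ, Aa Ff Qq}

A/I-1 ? ·: aa|Aa|AA
A/I-2 aff ·: Aa|AA
A/II-1 aff I-1×I-2: Aa
A/II-2 un ·: aa
A/III-1 aff II-2×II-1: Aa
A/III-2 un II-2×II-1: aa
⇒ A over [I-1,I-2,II-1,II-2,III-1,III-2]: 5 consistent
F/I-1 un ·: ff
F/I-2 aff ·: Ff|FF
F/II-1 aff I-1×I-2: Ff
F/II-2 aff ·: Ff|FF
F/III-1 aff II-2×II-1: Ff|FF
F/III-2 ? II-2×II-1: ff|Ff|FF
⇒ F over [I-1,I-2,II-1,II-2,III-1,III-2]: 20 consistent
Q/I-1 aff ·: Qq|QQ
Q/I-2 ? ·: qq|Qq|QQ
Q/II-1 aff I-1×I-2: Qq|QQ
Q/II-2 un ·: qq
Q/III-1 aff II-2×II-1: Qq
Q/III-2 aff II-2×II-1: Qq
⇒ Q over [I-1,I-2,II-1,II-2,III-1,III-2]: 9 consistent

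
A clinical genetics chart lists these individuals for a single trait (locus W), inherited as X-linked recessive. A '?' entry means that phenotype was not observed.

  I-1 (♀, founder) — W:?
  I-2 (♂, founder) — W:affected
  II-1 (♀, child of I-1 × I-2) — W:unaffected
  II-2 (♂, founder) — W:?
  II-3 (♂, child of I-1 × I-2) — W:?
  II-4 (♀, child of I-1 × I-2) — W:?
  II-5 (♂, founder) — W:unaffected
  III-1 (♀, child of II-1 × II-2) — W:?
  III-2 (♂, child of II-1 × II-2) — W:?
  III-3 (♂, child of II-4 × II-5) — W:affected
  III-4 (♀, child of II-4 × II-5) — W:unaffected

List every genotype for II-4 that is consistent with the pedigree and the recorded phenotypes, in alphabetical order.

II-4 ∈ {X^WX^w, X^wX^w}

W/I-1 ? ·: X^WX^W|X^WX^w
W/I-2 aff ·: X^wY
W/II-1 un I-1×I-2: X^WX^w
W/II-2 ? ·: X^WY|X^wY
W/II-3 ? I-1×I-2: X^WY|X^wY
W/II-4 ? I-1×I-2: X^WX^w|X^wX^w
W/II-5 un ·: X^WY
W/III-1 ? II-1×II-2: X^WX^W|X^WX^w|X^wX^w
W/III-2 ? II-1×II-2: X^WY|X^wY
W/III-3 aff II-4×II-5: X^wY
W/III-4 un II-4×II-5: X^WX^W|X^WX^w
⇒ W over [I-1,I-2,II-1,II-2,II-3,II-4,II-5,III-1,III-2,III-3,III-4]: 64 consistent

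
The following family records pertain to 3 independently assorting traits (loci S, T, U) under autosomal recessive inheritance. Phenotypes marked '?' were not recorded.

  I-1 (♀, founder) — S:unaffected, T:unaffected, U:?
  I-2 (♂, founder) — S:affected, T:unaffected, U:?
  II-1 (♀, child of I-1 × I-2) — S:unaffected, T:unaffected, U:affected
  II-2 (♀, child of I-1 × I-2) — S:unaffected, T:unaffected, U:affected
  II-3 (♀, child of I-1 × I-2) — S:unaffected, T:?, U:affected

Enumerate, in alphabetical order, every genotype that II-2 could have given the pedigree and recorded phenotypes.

II-2 ∈ {Ss TT uu, Ss Tt uu}

S/I-1 un ·: SS|Ss
S/I-2 aff ·: ss
S/II-1 un I-1×I-2: Ss
S/II-2 un I-1×I-2: Ss
S/II-3 un I-1×I-2: Ss
⇒ S over [I-1,I-2,II-1,II-2,II-3]: 2 consistent
T/I-1 un ·: TT|Tt
T/I-2 un ·: TT|Tt
T/II-1 un I-1×I-2: TT|Tt
T/II-2 un I-1×I-2: TT|Tt
T/II-3 ? I-1×I-2: TT|Tt|tt
⇒ T over [I-1,I-2,II-1,II-2,II-3]: 29 consistent
U/I-1 ? ·: Uu|uu
U/I-2 ? ·: Uu|uu
U/II-1 aff I-1×I-2: uu
U/II-2 aff I-1×I-2: uu
U/II-3 aff I-1×I-2: uu
⇒ U over [I-1,I-2,II-1,II-2,II-3]: 4 consistent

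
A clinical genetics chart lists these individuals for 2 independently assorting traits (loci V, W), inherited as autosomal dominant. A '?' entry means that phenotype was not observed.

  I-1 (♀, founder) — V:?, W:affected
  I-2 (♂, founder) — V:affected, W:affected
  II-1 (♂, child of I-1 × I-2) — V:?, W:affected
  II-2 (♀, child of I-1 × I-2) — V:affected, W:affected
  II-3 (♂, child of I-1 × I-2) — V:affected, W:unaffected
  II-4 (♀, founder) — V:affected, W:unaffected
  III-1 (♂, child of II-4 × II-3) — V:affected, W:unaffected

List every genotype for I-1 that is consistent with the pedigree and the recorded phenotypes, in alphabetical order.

I-1 ∈ {VV Ww, Vv Ww, vv Ww}

V/I-1 ? ·: vv|Vv|VV
V/I-2 aff ·: Vv|VV
V/II-1 ? I-1×I-2: vv|Vv|VV
V/II-2 aff I-1×I-2: Vv|VV
V/II-3 aff I-1×I-2: Vv|VV
V/II-4 aff ·: Vv|VV
V/III-1 aff II-4×II-3: Vv|VV
⇒ V over [I-1,I-2,II-1,II-2,II-3,II-4,III-1]: 113 consistent
W/I-1 aff ·: Ww
W/I-2 aff ·: Ww
W/II-1 aff I-1×I-2: Ww|WW
W/II-2 aff I-1×I-2: Ww|WW
W/II-3 un I-1×I-2: ww
W/II-4 un ·: ww
W/III-1 un II-4×II-3: ww
⇒ W over [I-1,I-2,II-1,II-2,II-3,II-4,III-1]: 4 consistent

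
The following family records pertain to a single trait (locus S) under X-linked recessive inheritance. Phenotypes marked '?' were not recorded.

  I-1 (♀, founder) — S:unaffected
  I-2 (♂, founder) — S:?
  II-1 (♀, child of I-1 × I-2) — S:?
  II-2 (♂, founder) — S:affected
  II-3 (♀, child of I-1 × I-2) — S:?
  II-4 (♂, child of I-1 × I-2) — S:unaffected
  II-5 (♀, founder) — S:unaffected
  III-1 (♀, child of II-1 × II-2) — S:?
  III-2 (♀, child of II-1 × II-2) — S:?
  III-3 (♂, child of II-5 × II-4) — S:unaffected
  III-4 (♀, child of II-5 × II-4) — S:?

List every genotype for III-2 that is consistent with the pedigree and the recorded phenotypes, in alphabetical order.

S/I-1 un ·: X^SX^S|X^SX^s
S/I-2 ? ·: X^SY|X^sY
S/II-1 ? I-1×I-2: X^SX^S|X^SX^s|X^sX^s
S/II-2 aff ·: X^sY
S/II-3 ? I-1×I-2: X^SX^S|X^SX^s|X^sX^s
S/II-4 un I-1×I-2: X^SY
S/II-5 un ·: X^SX^S|X^SX^s
S/III-1 ? II-1×II-2: X^SX^s|X^sX^s
S/III-2 ? II-1×II-2: X^SX^s|X^sX^s
S/III-3 un II-5×II-4: X^SY
S/III-4 ? II-5×II-4: X^SX^S|X^SX^s
⇒ S over [I-1,I-2,II-1,II-2,II-3,II-4,II-5,III-1,III-2,III-3,III-4]: 75 consistent

III-2 ∈ {X^SX^s, X^sX^s}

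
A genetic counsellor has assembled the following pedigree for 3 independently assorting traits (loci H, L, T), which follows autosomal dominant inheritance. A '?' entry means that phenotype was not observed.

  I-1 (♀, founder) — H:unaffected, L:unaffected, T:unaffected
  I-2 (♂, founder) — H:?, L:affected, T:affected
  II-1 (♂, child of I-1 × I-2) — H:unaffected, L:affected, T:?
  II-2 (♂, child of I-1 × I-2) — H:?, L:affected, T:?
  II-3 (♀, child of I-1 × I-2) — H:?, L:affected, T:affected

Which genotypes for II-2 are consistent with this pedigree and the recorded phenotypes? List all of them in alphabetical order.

H/I-1 un ·: hh
H/I-2 ? ·: hh|Hh
H/II-1 un I-1×I-2: hh
H/II-2 ? I-1×I-2: hh|Hh
H/II-3 ? I-1×I-2: hh|Hh
⇒ H over [I-1,I-2,II-1,II-2,II-3]: 5 consistent
L/I-1 un ·: ll
L/I-2 aff ·: Ll|LL
L/II-1 aff I-1×I-2: Ll
L/II-2 aff I-1×I-2: Ll
L/II-3 aff I-1×I-2: Ll
⇒ L over [I-1,I-2,II-1,II-2,II-3]: 2 consistent
T/I-1 un ·: tt
T/I-2 aff ·: Tt|TT
T/II-1 ? I-1×I-2: tt|Tt
T/II-2 ? I-1×I-2: tt|Tt
T/II-3 aff I-1×I-2: Tt
⇒ T over [I-1,I-2,II-1,II-2,II-3]: 5 consistent

II-2 ∈ {Hh Ll Tt, Hh Ll tt, hh Ll Tt, hh Ll tt}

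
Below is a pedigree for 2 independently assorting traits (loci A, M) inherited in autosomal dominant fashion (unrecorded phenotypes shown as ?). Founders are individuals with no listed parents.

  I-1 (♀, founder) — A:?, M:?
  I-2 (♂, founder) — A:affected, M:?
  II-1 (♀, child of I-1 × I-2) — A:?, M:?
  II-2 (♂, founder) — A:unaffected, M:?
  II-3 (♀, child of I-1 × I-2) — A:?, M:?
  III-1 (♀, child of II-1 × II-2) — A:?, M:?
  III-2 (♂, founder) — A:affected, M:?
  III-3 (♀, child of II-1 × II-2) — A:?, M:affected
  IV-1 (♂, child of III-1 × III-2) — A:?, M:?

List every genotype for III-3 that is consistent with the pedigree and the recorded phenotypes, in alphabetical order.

III-3 ∈ {Aa MM, Aa Mm, aa MM, aa Mm}

A/I-1 ? ·: aa|Aa|AA
A/I-2 aff ·: Aa|AA
A/II-1 ? I-1×I-2: aa|Aa|AA
A/II-2 un ·: aa
A/II-3 ? I-1×I-2: aa|Aa|AA
A/III-1 ? II-1×II-2: aa|Aa
A/III-2 aff ·: Aa|AA
A/III-3 ? II-1×II-2: aa|Aa
A/IV-1 ? III-1×III-2: aa|Aa|AA
⇒ A over [I-1,I-2,II-1,II-2,II-3,III-1,III-2,III-3,IV-1]: 215 consistent
M/I-1 ? ·: mm|Mm|MM
M/I-2 ? ·: mm|Mm|MM
M/II-1 ? I-1×I-2: mm|Mm|MM
M/II-2 ? ·: mm|Mm|MM
M/II-3 ? I-1×I-2: mm|Mm|MM
M/III-1 ? II-1×II-2: mm|Mm|MM
M/III-2 ? ·: mm|Mm|MM
M/III-3 aff II-1×II-2: Mm|MM
M/IV-1 ? III-1×III-2: mm|Mm|MM
⇒ M over [I-1,I-2,II-1,II-2,II-3,III-1,III-2,III-3,IV-1]: 1227 consistent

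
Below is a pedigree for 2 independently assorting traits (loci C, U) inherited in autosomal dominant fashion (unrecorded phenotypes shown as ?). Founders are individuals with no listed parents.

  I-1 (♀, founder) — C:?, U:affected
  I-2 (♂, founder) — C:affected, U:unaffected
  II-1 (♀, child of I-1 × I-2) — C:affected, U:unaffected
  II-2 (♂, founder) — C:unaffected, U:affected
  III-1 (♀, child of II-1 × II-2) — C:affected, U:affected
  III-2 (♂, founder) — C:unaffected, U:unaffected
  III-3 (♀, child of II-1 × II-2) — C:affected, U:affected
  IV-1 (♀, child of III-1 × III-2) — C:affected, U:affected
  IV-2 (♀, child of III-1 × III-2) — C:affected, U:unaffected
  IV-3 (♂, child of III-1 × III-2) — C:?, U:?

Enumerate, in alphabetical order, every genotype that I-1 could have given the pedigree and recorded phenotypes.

C/I-1 ? ·: cc|Cc|CC
C/I-2 aff ·: Cc|CC
C/II-1 aff I-1×I-2: Cc|CC
C/II-2 un ·: cc
C/III-1 aff II-1×II-2: Cc
C/III-2 un ·: cc
C/III-3 aff II-1×II-2: Cc
C/IV-1 aff III-1×III-2: Cc
C/IV-2 aff III-1×III-2: Cc
C/IV-3 ? III-1×III-2: cc|Cc
⇒ C over [I-1,I-2,II-1,II-2,III-1,III-2,III-3,IV-1,IV-2,IV-3]: 18 consistent
U/I-1 aff ·: Uu
U/I-2 un ·: uu
U/II-1 un I-1×I-2: uu
U/II-2 aff ·: Uu|UU
U/III-1 aff II-1×II-2: Uu
U/III-2 un ·: uu
U/III-3 aff II-1×II-2: Uu
U/IV-1 aff III-1×III-2: Uu
U/IV-2 un III-1×III-2: uu
U/IV-3 ? III-1×III-2: uu|Uu
⇒ U over [I-1,I-2,II-1,II-2,III-1,III-2,III-3,IV-1,IV-2,IV-3]: 4 consistent

I-1 ∈ {CC Uu, Cc Uu, cc Uu}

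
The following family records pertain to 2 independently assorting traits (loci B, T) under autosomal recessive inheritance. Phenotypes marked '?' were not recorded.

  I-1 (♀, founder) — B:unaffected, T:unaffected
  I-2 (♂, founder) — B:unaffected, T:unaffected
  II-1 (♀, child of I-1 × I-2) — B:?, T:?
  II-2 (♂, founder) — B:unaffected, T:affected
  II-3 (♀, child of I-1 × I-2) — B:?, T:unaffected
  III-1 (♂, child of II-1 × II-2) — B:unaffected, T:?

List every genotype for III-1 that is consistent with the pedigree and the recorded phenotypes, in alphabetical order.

III-1 ∈ {BB Tt, BB tt, Bb Tt, Bb tt}

B/I-1 un ·: BB|Bb
B/I-2 un ·: BB|Bb
B/II-1 ? I-1×I-2: BB|Bb|bb
B/II-2 un ·: BB|Bb
B/II-3 ? I-1×I-2: BB|Bb|bb
B/III-1 un II-1×II-2: BB|Bb
⇒ B over [I-1,I-2,II-1,II-2,II-3,III-1]: 58 consistent
T/I-1 un ·: TT|Tt
T/I-2 un ·: TT|Tt
T/II-1 ? I-1×I-2: TT|Tt|tt
T/II-2 aff ·: tt
T/II-3 un I-1×I-2: TT|Tt
T/III-1 ? II-1×II-2: Tt|tt
⇒ T over [I-1,I-2,II-1,II-2,II-3,III-1]: 21 consistent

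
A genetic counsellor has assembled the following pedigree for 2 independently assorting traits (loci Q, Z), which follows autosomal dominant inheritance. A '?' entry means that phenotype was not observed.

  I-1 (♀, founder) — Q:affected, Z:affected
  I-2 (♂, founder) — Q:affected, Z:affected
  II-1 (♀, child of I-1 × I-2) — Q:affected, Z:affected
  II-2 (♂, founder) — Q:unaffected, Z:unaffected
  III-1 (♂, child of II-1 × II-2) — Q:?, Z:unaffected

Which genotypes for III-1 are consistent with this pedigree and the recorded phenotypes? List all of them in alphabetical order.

Q/I-1 aff ·: Qq|QQ
Q/I-2 aff ·: Qq|QQ
Q/II-1 aff I-1×I-2: Qq|QQ
Q/II-2 un ·: qq
Q/III-1 ? II-1×II-2: qq|Qq
⇒ Q over [I-1,I-2,II-1,II-2,III-1]: 10 consistent
Z/I-1 aff ·: Zz|ZZ
Z/I-2 aff ·: Zz|ZZ
Z/II-1 aff I-1×I-2: Zz
Z/II-2 un ·: zz
Z/III-1 un II-1×II-2: zz
⇒ Z over [I-1,I-2,II-1,II-2,III-1]: 3 consistent

III-1 ∈ {Qq zz, qq zz}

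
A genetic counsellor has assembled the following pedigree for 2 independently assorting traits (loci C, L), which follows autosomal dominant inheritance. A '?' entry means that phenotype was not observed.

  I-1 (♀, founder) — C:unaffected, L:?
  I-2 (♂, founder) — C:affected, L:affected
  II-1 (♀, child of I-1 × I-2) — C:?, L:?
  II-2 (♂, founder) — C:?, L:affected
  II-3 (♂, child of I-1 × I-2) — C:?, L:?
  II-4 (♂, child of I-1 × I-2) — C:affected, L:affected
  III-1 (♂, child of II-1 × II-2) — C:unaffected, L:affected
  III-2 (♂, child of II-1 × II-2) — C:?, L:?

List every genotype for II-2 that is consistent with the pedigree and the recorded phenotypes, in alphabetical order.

C/I-1 un ·: cc
C/I-2 aff ·: Cc|CC
C/II-1 ? I-1×I-2: cc|Cc
C/II-2 ? ·: cc|Cc
C/II-3 ? I-1×I-2: cc|Cc
C/II-4 aff I-1×I-2: Cc
C/III-1 un II-1×II-2: cc
C/III-2 ? II-1×II-2: cc|Cc|CC
⇒ C over [I-1,I-2,II-1,II-2,II-3,II-4,III-1,III-2]: 21 consistent
L/I-1 ? ·: ll|Ll|LL
L/I-2 aff ·: Ll|LL
L/II-1 ? I-1×I-2: ll|Ll|LL
L/II-2 aff ·: Ll|LL
L/II-3 ? I-1×I-2: ll|Ll|LL
L/II-4 aff I-1×I-2: Ll|LL
L/III-1 aff II-1×II-2: Ll|LL
L/III-2 ? II-1×II-2: ll|Ll|LL
⇒ L over [I-1,I-2,II-1,II-2,II-3,II-4,III-1,III-2]: 269 consistent

II-2 ∈ {Cc LL, Cc Ll, cc LL, cc Ll}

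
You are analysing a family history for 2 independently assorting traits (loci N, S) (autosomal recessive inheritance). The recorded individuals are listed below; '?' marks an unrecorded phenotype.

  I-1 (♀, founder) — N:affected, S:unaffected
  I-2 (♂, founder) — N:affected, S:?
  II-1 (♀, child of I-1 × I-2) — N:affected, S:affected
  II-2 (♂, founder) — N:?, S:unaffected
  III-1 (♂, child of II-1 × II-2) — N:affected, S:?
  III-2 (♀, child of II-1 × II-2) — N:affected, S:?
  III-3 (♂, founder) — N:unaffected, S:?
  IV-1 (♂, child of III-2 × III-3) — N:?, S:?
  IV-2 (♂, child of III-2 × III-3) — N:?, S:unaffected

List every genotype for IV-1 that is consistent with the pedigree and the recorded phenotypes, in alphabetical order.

N/I-1 aff ·: nn
N/I-2 aff ·: nn
N/II-1 aff I-1×I-2: nn
N/II-2 ? ·: Nn|nn
N/III-1 aff II-1×II-2: nn
N/III-2 aff II-1×II-2: nn
N/III-3 un ·: NN|Nn
N/IV-1 ? III-2×III-3: Nn|nn
N/IV-2 ? III-2×III-3: Nn|nn
⇒ N over [I-1,I-2,II-1,II-2,III-1,III-2,III-3,IV-1,IV-2]: 10 consistent
S/I-1 un ·: Ss
S/I-2 ? ·: Ss|ss
S/II-1 aff I-1×I-2: ss
S/II-2 un ·: SS|Ss
S/III-1 ? II-1×II-2: Ss|ss
S/III-2 ? II-1×II-2: Ss|ss
S/III-3 ? ·: SS|Ss|ss
S/IV-1 ? III-2×III-3: SS|Ss|ss
S/IV-2 un III-2×III-3: SS|Ss
⇒ S over [I-1,I-2,II-1,II-2,III-1,III-2,III-3,IV-1,IV-2]: 84 consistent

IV-1 ∈ {Nn SS, Nn Ss, Nn ss, nn SS, nn Ss, nn ss}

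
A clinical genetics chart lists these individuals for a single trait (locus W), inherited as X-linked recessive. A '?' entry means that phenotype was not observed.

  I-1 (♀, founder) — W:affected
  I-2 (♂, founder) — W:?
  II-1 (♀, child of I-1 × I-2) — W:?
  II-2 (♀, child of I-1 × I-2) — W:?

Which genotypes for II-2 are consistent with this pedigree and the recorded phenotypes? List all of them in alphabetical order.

W/I-1 aff ·: X^wX^w
W/I-2 ? ·: X^WY|X^wY
W/II-1 ? I-1×I-2: X^WX^w|X^wX^w
W/II-2 ? I-1×I-2: X^WX^w|X^wX^w
⇒ W over [I-1,I-2,II-1,II-2]: 2 consistent

II-2 ∈ {X^WX^w, X^wX^w}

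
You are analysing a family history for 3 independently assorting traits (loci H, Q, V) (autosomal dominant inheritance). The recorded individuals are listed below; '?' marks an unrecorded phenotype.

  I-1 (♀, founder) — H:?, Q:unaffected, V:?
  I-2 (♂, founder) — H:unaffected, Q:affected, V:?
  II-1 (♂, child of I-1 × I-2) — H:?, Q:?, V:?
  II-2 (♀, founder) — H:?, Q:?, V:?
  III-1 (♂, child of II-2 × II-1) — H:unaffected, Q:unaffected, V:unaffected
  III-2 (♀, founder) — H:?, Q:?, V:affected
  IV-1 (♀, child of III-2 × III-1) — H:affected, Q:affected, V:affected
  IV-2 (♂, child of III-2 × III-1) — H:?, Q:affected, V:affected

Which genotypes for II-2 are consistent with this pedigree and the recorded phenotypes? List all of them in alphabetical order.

H/I-1 ? ·: hh|Hh|HH
H/I-2 un ·: hh
H/II-1 ? I-1×I-2: hh|Hh
H/II-2 ? ·: hh|Hh
H/III-1 un II-2×II-1: hh
H/III-2 ? ·: Hh|HH
H/IV-1 aff III-2×III-1: Hh
H/IV-2 ? III-2×III-1: hh|Hh
⇒ H over [I-1,I-2,II-1,II-2,III-1,III-2,IV-1,IV-2]: 24 consistent
Q/I-1 un ·: qq
Q/I-2 aff ·: Qq|QQ
Q/II-1 ? I-1×I-2: qq|Qq
Q/II-2 ? ·: qq|Qq
Q/III-1 un II-2×II-1: qq
Q/III-2 ? ·: Qq|QQ
Q/IV-1 aff III-2×III-1: Qq
Q/IV-2 aff III-2×III-1: Qq
⇒ Q over [I-1,I-2,II-1,II-2,III-1,III-2,IV-1,IV-2]: 12 consistent
V/I-1 ? ·: vv|Vv|VV
V/I-2 ? ·: vv|Vv|VV
V/II-1 ? I-1×I-2: vv|Vv
V/II-2 ? ·: vv|Vv
V/III-1 un II-2×II-1: vv
V/III-2 aff ·: Vv|VV
V/IV-1 aff III-2×III-1: Vv
V/IV-2 aff III-2×III-1: Vv
⇒ V over [I-1,I-2,II-1,II-2,III-1,III-2,IV-1,IV-2]: 44 consistent

II-2 ∈ {Hh Qq Vv, Hh Qq vv, Hh qq Vv, Hh qq vv, hh Qq Vv, hh Qq vv, hh qq Vv, hh qq vv}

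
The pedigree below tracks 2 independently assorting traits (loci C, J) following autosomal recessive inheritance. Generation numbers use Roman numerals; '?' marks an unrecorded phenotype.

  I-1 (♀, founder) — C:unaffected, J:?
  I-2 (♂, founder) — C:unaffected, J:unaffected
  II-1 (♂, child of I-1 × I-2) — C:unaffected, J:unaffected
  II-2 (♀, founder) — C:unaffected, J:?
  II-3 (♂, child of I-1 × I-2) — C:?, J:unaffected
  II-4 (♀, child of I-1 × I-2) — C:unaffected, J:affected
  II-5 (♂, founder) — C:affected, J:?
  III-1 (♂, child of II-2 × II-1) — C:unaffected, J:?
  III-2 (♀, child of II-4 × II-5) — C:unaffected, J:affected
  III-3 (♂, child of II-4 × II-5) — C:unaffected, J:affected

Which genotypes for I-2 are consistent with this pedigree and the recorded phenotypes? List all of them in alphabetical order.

C/I-1 un ·: CC|Cc
C/I-2 un ·: CC|Cc
C/II-1 un I-1×I-2: CC|Cc
C/II-2 un ·: CC|Cc
C/II-3 ? I-1×I-2: CC|Cc|cc
C/II-4 un I-1×I-2: CC|Cc
C/II-5 aff ·: cc
C/III-1 un II-2×II-1: CC|Cc
C/III-2 un II-4×II-5: Cc
C/III-3 un II-4×II-5: Cc
⇒ C over [I-1,I-2,II-1,II-2,II-3,II-4,II-5,III-1,III-2,III-3]: 101 consistent
J/I-1 ? ·: Jj|jj
J/I-2 un ·: Jj
J/II-1 un I-1×I-2: JJ|Jj
J/II-2 ? ·: JJ|Jj|jj
J/II-3 un I-1×I-2: JJ|Jj
J/II-4 aff I-1×I-2: jj
J/II-5 ? ·: Jj|jj
J/III-1 ? II-2×II-1: JJ|Jj|jj
J/III-2 aff II-4×II-5: jj
J/III-3 aff II-4×II-5: jj
⇒ J over [I-1,I-2,II-1,II-2,II-3,II-4,II-5,III-1,III-2,III-3]: 58 consistent

I-2 ∈ {CC Jj, Cc Jj}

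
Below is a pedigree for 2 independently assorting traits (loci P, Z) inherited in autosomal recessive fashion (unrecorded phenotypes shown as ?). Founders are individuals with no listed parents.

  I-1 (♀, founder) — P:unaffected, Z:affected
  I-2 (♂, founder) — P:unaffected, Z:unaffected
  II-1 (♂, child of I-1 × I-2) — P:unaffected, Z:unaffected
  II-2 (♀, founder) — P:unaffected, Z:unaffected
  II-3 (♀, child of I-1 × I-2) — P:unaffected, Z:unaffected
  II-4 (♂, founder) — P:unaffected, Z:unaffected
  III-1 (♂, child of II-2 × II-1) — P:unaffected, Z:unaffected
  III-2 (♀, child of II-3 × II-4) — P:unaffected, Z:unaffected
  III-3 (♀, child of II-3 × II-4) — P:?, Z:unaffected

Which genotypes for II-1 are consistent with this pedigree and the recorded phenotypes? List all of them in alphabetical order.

P/I-1 un ·: PP|Pp
P/I-2 un ·: PP|Pp
P/II-1 un I-1×I-2: PP|Pp
P/II-2 un ·: PP|Pp
P/II-3 un I-1×I-2: PP|Pp
P/II-4 un ·: PP|Pp
P/III-1 un II-2×II-1: PP|Pp
P/III-2 un II-3×II-4: PP|Pp
P/III-3 ? II-3×II-4: PP|Pp|pp
⇒ P over [I-1,I-2,II-1,II-2,II-3,II-4,III-1,III-2,III-3]: 330 consistent
Z/I-1 aff ·: zz
Z/I-2 un ·: ZZ|Zz
Z/II-1 un I-1×I-2: Zz
Z/II-2 un ·: ZZ|Zz
Z/II-3 un I-1×I-2: Zz
Z/II-4 un ·: ZZ|Zz
Z/III-1 un II-2×II-1: ZZ|Zz
Z/III-2 un II-3×II-4: ZZ|Zz
Z/III-3 un II-3×II-4: ZZ|Zz
⇒ Z over [I-1,I-2,II-1,II-2,II-3,II-4,III-1,III-2,III-3]: 64 consistent

II-1 ∈ {PP Zz, Pp Zz}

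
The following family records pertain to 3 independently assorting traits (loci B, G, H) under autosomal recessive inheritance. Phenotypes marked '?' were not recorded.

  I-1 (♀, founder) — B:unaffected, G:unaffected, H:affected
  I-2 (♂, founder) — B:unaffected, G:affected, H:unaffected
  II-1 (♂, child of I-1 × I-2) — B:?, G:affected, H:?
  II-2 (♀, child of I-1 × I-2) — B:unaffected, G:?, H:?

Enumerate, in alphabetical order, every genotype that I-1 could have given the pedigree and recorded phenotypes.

B/I-1 un ·: BB|Bb
B/I-2 un ·: BB|Bb
B/II-1 ? I-1×I-2: BB|Bb|bb
B/II-2 un I-1×I-2: BB|Bb
⇒ B over [I-1,I-2,II-1,II-2]: 15 consistent
G/I-1 un ·: Gg
G/I-2 aff ·: gg
G/II-1 aff I-1×I-2: gg
G/II-2 ? I-1×I-2: Gg|gg
⇒ G over [I-1,I-2,II-1,II-2]: 2 consistent
H/I-1 aff ·: hh
H/I-2 un ·: HH|Hh
H/II-1 ? I-1×I-2: Hh|hh
H/II-2 ? I-1×I-2: Hh|hh
⇒ H over [I-1,I-2,II-1,II-2]: 5 consistent

I-1 ∈ {BB Gg hh, Bb Gg hh}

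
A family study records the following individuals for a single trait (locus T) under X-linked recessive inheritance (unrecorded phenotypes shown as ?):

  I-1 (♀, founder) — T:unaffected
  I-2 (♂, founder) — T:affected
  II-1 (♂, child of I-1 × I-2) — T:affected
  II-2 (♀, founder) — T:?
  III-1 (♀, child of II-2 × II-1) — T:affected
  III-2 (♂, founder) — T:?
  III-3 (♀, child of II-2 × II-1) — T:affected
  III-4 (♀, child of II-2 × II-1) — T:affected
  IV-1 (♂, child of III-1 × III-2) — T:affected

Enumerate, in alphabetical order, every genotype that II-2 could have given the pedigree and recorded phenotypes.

II-2 ∈ {X^TX^t, X^tX^t}

T/I-1 un ·: X^TX^t
T/I-2 aff ·: X^tY
T/II-1 aff I-1×I-2: X^tY
T/II-2 ? ·: X^TX^t|X^tX^t
T/III-1 aff II-2×II-1: X^tX^t
T/III-2 ? ·: X^TY|X^tY
T/III-3 aff II-2×II-1: X^tX^t
T/III-4 aff II-2×II-1: X^tX^t
T/IV-1 aff III-1×III-2: X^tY
⇒ T over [I-1,I-2,II-1,II-2,III-1,III-2,III-3,III-4,IV-1]: 4 consistent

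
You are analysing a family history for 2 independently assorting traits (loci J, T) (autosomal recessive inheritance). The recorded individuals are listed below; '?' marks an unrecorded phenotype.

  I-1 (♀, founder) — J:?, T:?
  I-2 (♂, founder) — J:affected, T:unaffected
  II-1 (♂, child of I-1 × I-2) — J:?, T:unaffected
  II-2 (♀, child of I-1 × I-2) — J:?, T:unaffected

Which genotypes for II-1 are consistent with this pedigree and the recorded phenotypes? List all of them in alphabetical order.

J/I-1 ? ·: JJ|Jj|jj
J/I-2 aff ·: jj
J/II-1 ? I-1×I-2: Jj|jj
J/II-2 ? I-1×I-2: Jj|jj
⇒ J over [I-1,I-2,II-1,II-2]: 6 consistent
T/I-1 ? ·: TT|Tt|tt
T/I-2 un ·: TT|Tt
T/II-1 un I-1×I-2: TT|Tt
T/II-2 un I-1×I-2: TT|Tt
⇒ T over [I-1,I-2,II-1,II-2]: 15 consistent

II-1 ∈ {Jj TT, Jj Tt, jj TT, jj Tt}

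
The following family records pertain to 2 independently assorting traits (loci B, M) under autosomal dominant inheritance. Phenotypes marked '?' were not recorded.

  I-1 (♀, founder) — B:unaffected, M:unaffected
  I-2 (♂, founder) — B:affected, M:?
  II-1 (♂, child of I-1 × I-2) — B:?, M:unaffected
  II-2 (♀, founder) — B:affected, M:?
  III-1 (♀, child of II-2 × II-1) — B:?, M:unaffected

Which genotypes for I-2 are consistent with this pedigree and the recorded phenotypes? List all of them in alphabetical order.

B/I-1 un ·: bb
B/I-2 aff ·: Bb|BB
B/II-1 ? I-1×I-2: bb|Bb
B/II-2 aff ·: Bb|BB
B/III-1 ? II-2×II-1: bb|Bb|BB
⇒ B over [I-1,I-2,II-1,II-2,III-1]: 13 consistent
M/I-1 un ·: mm
M/I-2 ? ·: mm|Mm
M/II-1 un I-1×I-2: mm
M/II-2 ? ·: mm|Mm
M/III-1 un II-2×II-1: mm
⇒ M over [I-1,I-2,II-1,II-2,III-1]: 4 consistent

I-2 ∈ {BB Mm, BB mm, Bb Mm, Bb mm}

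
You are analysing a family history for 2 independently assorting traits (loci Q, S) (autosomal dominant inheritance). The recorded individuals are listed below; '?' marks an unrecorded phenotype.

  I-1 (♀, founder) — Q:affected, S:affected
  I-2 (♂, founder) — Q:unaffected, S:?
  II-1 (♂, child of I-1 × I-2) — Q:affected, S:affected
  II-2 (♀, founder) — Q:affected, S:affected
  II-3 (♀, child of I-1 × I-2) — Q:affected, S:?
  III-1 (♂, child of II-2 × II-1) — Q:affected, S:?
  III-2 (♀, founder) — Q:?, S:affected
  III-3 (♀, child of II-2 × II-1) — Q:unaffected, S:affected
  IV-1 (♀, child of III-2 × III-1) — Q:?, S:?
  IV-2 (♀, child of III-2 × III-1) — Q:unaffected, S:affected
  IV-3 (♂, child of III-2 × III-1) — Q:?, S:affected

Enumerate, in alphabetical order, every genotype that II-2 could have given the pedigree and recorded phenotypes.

II-2 ∈ {Qq SS, Qq Ss}

Q/I-1 aff ·: Qq|QQ
Q/I-2 un ·: qq
Q/II-1 aff I-1×I-2: Qq
Q/II-2 aff ·: Qq
Q/II-3 aff I-1×I-2: Qq
Q/III-1 aff II-2×II-1: Qq
Q/III-2 ? ·: qq|Qq
Q/III-3 un II-2×II-1: qq
Q/IV-1 ? III-2×III-1: qq|Qq|QQ
Q/IV-2 un III-2×III-1: qq
Q/IV-3 ? III-2×III-1: qq|Qq|QQ
⇒ Q over [I-1,I-2,II-1,II-2,II-3,III-1,III-2,III-3,IV-1,IV-2,IV-3]: 26 consistent
S/I-1 aff ·: Ss|SS
S/I-2 ? ·: ss|Ss|SS
S/II-1 aff I-1×I-2: Ss|SS
S/II-2 aff ·: Ss|SS
S/II-3 ? I-1×I-2: ss|Ss|SS
S/III-1 ? II-2×II-1: ss|Ss|SS
S/III-2 aff ·: Ss|SS
S/III-3 aff II-2×II-1: Ss|SS
S/IV-1 ? III-2×III-1: ss|Ss|SS
S/IV-2 aff III-2×III-1: Ss|SS
S/IV-3 aff III-2×III-1: Ss|SS
⇒ S over [I-1,I-2,II-1,II-2,II-3,III-1,III-2,III-3,IV-1,IV-2,IV-3]: 1756 consistent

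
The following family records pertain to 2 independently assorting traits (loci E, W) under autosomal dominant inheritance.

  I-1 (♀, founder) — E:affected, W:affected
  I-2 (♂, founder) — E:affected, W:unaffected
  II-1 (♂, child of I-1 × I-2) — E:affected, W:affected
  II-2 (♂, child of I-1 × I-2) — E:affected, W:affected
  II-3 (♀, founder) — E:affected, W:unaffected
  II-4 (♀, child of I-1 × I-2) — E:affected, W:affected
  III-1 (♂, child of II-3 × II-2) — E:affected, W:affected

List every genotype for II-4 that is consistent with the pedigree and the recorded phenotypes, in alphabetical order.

E/I-1 aff ·: Ee|EE
E/I-2 aff ·: Ee|EE
E/II-1 aff I-1×I-2: Ee|EE
E/II-2 aff I-1×I-2: Ee|EE
E/II-3 aff ·: Ee|EE
E/II-4 aff I-1×I-2: Ee|EE
E/III-1 aff II-3×II-2: Ee|EE
⇒ E over [I-1,I-2,II-1,II-2,II-3,II-4,III-1]: 87 consistent
W/I-1 aff ·: Ww|WW
W/I-2 un ·: ww
W/II-1 aff I-1×I-2: Ww
W/II-2 aff I-1×I-2: Ww
W/II-3 un ·: ww
W/II-4 aff I-1×I-2: Ww
W/III-1 aff II-3×II-2: Ww
⇒ W over [I-1,I-2,II-1,II-2,II-3,II-4,III-1]: 2 consistent

II-4 ∈ {EE Ww, Ee Ww}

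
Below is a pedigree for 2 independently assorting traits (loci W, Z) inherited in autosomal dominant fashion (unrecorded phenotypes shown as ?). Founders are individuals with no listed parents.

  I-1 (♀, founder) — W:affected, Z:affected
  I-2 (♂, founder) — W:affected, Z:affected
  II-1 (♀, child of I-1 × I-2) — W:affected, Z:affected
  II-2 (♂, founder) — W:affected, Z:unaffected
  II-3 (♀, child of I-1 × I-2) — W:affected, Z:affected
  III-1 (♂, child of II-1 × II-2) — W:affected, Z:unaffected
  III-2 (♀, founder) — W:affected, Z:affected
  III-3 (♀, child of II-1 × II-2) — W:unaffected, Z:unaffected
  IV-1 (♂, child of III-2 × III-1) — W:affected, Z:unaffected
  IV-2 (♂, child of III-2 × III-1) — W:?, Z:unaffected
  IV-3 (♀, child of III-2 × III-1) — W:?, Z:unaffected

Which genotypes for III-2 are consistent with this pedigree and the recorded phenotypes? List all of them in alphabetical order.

W/I-1 aff ·: Ww|WW
W/I-2 aff ·: Ww|WW
W/II-1 aff I-1×I-2: Ww
W/II-2 aff ·: Ww
W/II-3 aff I-1×I-2: Ww|WW
W/III-1 aff II-1×II-2: Ww|WW
W/III-2 aff ·: Ww|WW
W/III-3 un II-1×II-2: ww
W/IV-1 aff III-2×III-1: Ww|WW
W/IV-2 ? III-2×III-1: ww|Ww|WW
W/IV-3 ? III-2×III-1: ww|Ww|WW
⇒ W over [I-1,I-2,II-1,II-2,II-3,III-1,III-2,III-3,IV-1,IV-2,IV-3]: 210 consistent
Z/I-1 aff ·: Zz|ZZ
Z/I-2 aff ·: Zz|ZZ
Z/II-1 aff I-1×I-2: Zz
Z/II-2 un ·: zz
Z/II-3 aff I-1×I-2: Zz|ZZ
Z/III-1 un II-1×II-2: zz
Z/III-2 aff ·: Zz
Z/III-3 un II-1×II-2: zz
Z/IV-1 un III-2×III-1: zz
Z/IV-2 un III-2×III-1: zz
Z/IV-3 un III-2×III-1: zz
⇒ Z over [I-1,I-2,II-1,II-2,II-3,III-1,III-2,III-3,IV-1,IV-2,IV-3]: 6 consistent

III-2 ∈ {WW Zz, Ww Zz}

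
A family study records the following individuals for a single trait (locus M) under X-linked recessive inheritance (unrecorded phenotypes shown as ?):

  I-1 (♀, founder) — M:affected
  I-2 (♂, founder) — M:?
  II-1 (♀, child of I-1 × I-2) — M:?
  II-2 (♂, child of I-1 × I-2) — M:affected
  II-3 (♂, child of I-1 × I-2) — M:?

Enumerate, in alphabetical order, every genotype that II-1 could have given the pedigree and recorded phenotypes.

II-1 ∈ {X^MX^m, X^mX^m}

M/I-1 aff ·: X^mX^m
M/I-2 ? ·: X^MY|X^mY
M/II-1 ? I-1×I-2: X^MX^m|X^mX^m
M/II-2 aff I-1×I-2: X^mY
M/II-3 ? I-1×I-2: X^mY
⇒ M over [I-1,I-2,II-1,II-2,II-3]: 2 consistent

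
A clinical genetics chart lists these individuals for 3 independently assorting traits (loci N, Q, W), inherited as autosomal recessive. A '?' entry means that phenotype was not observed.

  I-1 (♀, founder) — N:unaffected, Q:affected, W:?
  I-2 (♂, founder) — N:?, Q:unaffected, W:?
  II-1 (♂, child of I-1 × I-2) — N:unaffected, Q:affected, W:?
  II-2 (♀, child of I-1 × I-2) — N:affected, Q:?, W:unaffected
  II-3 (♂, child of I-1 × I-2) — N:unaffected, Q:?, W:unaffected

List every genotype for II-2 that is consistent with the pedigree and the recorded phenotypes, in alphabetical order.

N/I-1 un ·: Nn
N/I-2 ? ·: Nn|nn
N/II-1 un I-1×I-2: NN|Nn
N/II-2 aff I-1×I-2: nn
N/II-3 un I-1×I-2: NN|Nn
⇒ N over [I-1,I-2,II-1,II-2,II-3]: 5 consistent
Q/I-1 aff ·: qq
Q/I-2 un ·: Qq
Q/II-1 aff I-1×I-2: qq
Q/II-2 ? I-1×I-2: Qq|qq
Q/II-3 ? I-1×I-2: Qq|qq
⇒ Q over [I-1,I-2,II-1,II-2,II-3]: 4 consistent
W/I-1 ? ·: WW|Ww|ww
W/I-2 ? ·: WW|Ww|ww
W/II-1 ? I-1×I-2: WW|Ww|ww
W/II-2 un I-1×I-2: WW|Ww
W/II-3 un I-1×I-2: WW|Ww
⇒ W over [I-1,I-2,II-1,II-2,II-3]: 35 consistent

II-2 ∈ {nn Qq WW, nn Qq Ww, nn qq WW, nn qq Ww}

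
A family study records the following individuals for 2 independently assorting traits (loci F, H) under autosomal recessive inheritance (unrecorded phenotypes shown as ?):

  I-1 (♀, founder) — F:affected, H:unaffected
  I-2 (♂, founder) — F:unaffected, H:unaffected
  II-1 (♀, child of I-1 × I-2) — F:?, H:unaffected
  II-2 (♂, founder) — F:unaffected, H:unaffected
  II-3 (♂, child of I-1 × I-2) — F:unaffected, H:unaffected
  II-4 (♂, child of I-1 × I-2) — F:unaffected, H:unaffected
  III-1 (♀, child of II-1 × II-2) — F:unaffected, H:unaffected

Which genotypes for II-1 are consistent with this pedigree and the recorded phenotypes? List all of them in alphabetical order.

II-1 ∈ {Ff HH, Ff Hh, ff HH, ff Hh}

F/I-1 aff ·: ff
F/I-2 un ·: FF|Ff
F/II-1 ? I-1×I-2: Ff|ff
F/II-2 un ·: FF|Ff
F/II-3 un I-1×I-2: Ff
F/II-4 un I-1×I-2: Ff
F/III-1 un II-1×II-2: FF|Ff
⇒ F over [I-1,I-2,II-1,II-2,II-3,II-4,III-1]: 10 consistent
H/I-1 un ·: HH|Hh
H/I-2 un ·: HH|Hh
H/II-1 un I-1×I-2: HH|Hh
H/II-2 un ·: HH|Hh
H/II-3 un I-1×I-2: HH|Hh
H/II-4 un I-1×I-2: HH|Hh
H/III-1 un II-1×II-2: HH|Hh
⇒ H over [I-1,I-2,II-1,II-2,II-3,II-4,III-1]: 87 consistent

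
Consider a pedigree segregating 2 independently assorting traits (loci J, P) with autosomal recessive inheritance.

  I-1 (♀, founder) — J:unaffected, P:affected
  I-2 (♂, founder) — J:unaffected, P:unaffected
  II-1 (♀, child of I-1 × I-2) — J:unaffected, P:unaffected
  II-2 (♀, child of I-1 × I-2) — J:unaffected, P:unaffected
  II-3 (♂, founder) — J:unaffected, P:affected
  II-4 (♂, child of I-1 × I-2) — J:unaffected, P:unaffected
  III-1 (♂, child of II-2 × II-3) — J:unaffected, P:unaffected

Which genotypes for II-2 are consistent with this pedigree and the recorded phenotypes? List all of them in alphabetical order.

J/I-1 un ·: JJ|Jj
J/I-2 un ·: JJ|Jj
J/II-1 un I-1×I-2: JJ|Jj
J/II-2 un I-1×I-2: JJ|Jj
J/II-3 un ·: JJ|Jj
J/II-4 un I-1×I-2: JJ|Jj
J/III-1 un II-2×II-3: JJ|Jj
⇒ J over [I-1,I-2,II-1,II-2,II-3,II-4,III-1]: 87 consistent
P/I-1 aff ·: pp
P/I-2 un ·: PP|Pp
P/II-1 un I-1×I-2: Pp
P/II-2 un I-1×I-2: Pp
P/II-3 aff ·: pp
P/II-4 un I-1×I-2: Pp
P/III-1 un II-2×II-3: Pp
⇒ P over [I-1,I-2,II-1,II-2,II-3,II-4,III-1]: 2 consistent

II-2 ∈ {JJ Pp, Jj Pp}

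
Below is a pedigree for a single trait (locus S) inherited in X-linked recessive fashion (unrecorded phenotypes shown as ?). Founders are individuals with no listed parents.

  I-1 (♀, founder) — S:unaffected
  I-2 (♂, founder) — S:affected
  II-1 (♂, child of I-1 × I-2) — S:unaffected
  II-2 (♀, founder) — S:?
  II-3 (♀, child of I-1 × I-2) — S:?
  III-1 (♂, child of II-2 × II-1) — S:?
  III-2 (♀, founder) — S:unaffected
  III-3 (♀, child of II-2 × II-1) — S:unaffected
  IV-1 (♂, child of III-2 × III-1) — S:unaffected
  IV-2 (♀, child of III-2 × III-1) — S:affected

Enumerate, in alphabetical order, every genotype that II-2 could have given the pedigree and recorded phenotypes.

II-2 ∈ {X^SX^s, X^sX^s}

S/I-1 un ·: X^SX^S|X^SX^s
S/I-2 aff ·: X^sY
S/II-1 un I-1×I-2: X^SY
S/II-2 ? ·: X^SX^s|X^sX^s
S/II-3 ? I-1×I-2: X^SX^s|X^sX^s
S/III-1 ? II-2×II-1: X^sY
S/III-2 un ·: X^SX^s
S/III-3 un II-2×II-1: X^SX^S|X^SX^s
S/IV-1 un III-2×III-1: X^SY
S/IV-2 aff III-2×III-1: X^sX^s
⇒ S over [I-1,I-2,II-1,II-2,II-3,III-1,III-2,III-3,IV-1,IV-2]: 9 consistent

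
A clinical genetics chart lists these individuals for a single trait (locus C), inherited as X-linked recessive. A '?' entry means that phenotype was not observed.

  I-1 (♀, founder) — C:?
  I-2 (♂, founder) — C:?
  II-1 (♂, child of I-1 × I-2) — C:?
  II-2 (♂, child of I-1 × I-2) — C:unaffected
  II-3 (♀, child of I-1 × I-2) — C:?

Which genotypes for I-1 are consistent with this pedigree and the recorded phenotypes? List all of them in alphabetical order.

C/I-1 ? ·: X^CX^C|X^CX^c
C/I-2 ? ·: X^CY|X^cY
C/II-1 ? I-1×I-2: X^CY|X^cY
C/II-2 un I-1×I-2: X^CY
C/II-3 ? I-1×I-2: X^CX^C|X^CX^c|X^cX^c
⇒ C over [I-1,I-2,II-1,II-2,II-3]: 10 consistent

I-1 ∈ {X^CX^C, X^CX^c}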